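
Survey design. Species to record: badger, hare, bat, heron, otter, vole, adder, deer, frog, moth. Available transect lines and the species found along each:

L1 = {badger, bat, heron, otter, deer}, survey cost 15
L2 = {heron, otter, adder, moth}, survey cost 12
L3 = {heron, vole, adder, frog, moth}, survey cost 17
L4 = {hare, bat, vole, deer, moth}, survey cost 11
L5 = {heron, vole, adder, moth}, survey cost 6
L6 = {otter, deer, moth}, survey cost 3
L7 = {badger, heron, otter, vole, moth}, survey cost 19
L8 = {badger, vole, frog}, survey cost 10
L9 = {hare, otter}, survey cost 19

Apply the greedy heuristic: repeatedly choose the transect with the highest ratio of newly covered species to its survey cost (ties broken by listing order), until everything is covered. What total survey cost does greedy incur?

30

Pick 1: L6 adds 3 new (otter, deer, moth) at survey cost 3 (ratio 3/3).
Pick 2: L5 adds 3 new (heron, vole, adder) at survey cost 6 (ratio 3/6).
Pick 3: L8 adds 2 new (badger, frog) at survey cost 10 (ratio 2/10).
Pick 4: L4 adds 2 new (hare, bat) at survey cost 11 (ratio 2/11).
Greedy total survey cost: 3 + 6 + 10 + 11 = 30.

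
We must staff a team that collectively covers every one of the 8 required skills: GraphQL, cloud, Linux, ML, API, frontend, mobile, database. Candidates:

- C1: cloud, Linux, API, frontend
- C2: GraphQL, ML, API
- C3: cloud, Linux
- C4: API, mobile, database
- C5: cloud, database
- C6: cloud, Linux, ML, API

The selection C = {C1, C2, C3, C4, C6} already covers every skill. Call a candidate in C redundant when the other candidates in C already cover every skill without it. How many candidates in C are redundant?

2

Drop C1: frontend uncovered — not redundant.
Drop C2: GraphQL uncovered — not redundant.
Drop C3: the rest still cover every skill — redundant.
Drop C4: mobile, database uncovered — not redundant.
Drop C6: the rest still cover every skill — redundant.
2 redundant: C3, C6.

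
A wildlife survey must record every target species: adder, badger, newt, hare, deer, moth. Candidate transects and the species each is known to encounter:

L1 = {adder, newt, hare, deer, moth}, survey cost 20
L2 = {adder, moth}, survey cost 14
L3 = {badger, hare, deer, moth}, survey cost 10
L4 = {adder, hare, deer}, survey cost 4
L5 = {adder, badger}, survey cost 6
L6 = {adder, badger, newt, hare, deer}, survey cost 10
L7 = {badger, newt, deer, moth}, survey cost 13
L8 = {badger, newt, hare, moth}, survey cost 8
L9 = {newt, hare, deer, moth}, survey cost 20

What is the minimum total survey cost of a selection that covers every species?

12

L4, L8 cover every species at survey cost 4 + 8 = 12.
Any cover uses at least 2 transects; among all covering selections none totals below 12.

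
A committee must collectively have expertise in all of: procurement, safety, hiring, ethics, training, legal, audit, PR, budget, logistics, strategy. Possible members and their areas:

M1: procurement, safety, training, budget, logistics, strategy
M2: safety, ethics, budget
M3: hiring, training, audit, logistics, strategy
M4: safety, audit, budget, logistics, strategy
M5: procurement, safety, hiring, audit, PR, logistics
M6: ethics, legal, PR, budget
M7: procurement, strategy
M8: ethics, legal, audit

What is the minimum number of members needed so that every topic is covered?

3

M1, M3, M6 together cover {procurement, safety, hiring, ethics, training, legal, audit, PR, budget, logistics, strategy} — every topic.
No 2 of the 8 members cover everything (all 28 pairs fall short), so 3 is minimum.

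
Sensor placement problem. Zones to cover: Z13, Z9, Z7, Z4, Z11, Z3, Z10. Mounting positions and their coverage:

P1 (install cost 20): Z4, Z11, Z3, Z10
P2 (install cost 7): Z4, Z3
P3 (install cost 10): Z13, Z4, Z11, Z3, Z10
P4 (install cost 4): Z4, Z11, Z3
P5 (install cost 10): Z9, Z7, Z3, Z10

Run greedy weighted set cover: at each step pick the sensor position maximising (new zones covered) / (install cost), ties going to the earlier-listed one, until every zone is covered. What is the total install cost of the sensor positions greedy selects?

24

Pick 1: P4 adds 3 new (Z4, Z11, Z3) at install cost 4 (ratio 3/4).
Pick 2: P5 adds 3 new (Z9, Z7, Z10) at install cost 10 (ratio 3/10).
Pick 3: P3 adds 1 new (Z13) at install cost 10 (ratio 1/10).
Greedy total install cost: 4 + 10 + 10 = 24. (The true optimum is 20, so greedy overshoots here.)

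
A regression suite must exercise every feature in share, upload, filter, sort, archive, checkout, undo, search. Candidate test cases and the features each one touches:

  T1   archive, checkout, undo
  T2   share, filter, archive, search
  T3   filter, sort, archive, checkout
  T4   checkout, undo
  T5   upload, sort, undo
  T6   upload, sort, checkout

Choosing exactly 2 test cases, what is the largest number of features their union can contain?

7

Choosing T2, T5 covers {share, upload, filter, sort, archive, undo, search} — 7 features.
No choice of 2 test cases does better; here checkout is left uncovered.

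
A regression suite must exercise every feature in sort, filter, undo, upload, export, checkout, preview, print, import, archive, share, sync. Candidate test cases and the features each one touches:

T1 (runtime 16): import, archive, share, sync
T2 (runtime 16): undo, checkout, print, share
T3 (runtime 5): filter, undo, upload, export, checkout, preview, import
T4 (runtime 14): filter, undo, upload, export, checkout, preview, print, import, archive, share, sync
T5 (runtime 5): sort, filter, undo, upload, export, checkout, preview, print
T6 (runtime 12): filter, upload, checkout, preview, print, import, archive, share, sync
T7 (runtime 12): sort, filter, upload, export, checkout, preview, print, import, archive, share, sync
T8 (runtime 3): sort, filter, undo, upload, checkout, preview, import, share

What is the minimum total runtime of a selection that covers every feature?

T7, T8 cover every feature at runtime 12 + 3 = 15.
Any cover uses at least 2 test cases; among all covering selections none totals below 15.
Greedy by coverage-per-runtime would pick T8, T5, T6 for 20 — worse than the optimum 15.

15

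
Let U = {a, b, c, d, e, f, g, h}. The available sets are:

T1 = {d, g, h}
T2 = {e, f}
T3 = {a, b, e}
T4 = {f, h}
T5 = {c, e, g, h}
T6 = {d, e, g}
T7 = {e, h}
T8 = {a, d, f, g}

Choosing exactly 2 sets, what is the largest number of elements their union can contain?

Choosing T5, T8 covers {a, c, d, e, f, g, h} — 7 elements.
No choice of 2 sets does better; here b is left uncovered.

7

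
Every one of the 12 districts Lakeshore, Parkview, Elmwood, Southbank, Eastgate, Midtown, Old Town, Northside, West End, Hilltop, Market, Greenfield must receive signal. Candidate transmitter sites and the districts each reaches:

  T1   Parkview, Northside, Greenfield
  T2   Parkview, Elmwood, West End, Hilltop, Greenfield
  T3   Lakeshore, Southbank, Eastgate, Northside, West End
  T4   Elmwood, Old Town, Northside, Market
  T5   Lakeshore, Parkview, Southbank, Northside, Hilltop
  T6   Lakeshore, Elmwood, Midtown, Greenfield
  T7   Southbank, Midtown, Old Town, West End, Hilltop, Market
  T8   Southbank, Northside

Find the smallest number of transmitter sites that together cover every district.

3

T2, T3, T7 together cover {Lakeshore, Parkview, Elmwood, Southbank, Eastgate, Midtown, Old Town, Northside, West End, Hilltop, Market, Greenfield} — every district.
No 2 of the 8 transmitter sites cover everything (all 28 pairs fall short), so 3 is minimum.
Greedy (largest uncovered first) would take T7, T1, T3, T2 — 4 transmitter sites — but 3 suffice.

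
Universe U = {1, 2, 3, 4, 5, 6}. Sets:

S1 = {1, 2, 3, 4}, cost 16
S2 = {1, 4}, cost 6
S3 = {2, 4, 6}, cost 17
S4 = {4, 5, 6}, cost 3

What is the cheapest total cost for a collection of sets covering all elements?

19

S1, S4 cover every element at cost 16 + 3 = 19.
Any cover uses at least 2 sets; among all covering selections none totals below 19.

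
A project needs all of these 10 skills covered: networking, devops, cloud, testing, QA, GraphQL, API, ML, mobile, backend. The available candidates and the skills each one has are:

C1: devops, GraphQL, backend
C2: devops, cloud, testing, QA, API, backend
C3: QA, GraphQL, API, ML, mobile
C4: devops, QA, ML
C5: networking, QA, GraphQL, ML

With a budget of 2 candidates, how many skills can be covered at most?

Choosing C2, C3 covers {devops, cloud, testing, QA, GraphQL, API, ML, mobile, backend} — 9 skills.
No choice of 2 candidates does better; here networking is left uncovered.

9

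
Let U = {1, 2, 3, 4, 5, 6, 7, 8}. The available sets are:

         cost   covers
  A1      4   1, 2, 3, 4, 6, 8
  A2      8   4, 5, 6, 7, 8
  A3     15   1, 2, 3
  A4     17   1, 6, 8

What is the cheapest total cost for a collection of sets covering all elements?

12

A1, A2 cover every element at cost 4 + 8 = 12.
Any cover uses at least 2 sets; among all covering selections none totals below 12.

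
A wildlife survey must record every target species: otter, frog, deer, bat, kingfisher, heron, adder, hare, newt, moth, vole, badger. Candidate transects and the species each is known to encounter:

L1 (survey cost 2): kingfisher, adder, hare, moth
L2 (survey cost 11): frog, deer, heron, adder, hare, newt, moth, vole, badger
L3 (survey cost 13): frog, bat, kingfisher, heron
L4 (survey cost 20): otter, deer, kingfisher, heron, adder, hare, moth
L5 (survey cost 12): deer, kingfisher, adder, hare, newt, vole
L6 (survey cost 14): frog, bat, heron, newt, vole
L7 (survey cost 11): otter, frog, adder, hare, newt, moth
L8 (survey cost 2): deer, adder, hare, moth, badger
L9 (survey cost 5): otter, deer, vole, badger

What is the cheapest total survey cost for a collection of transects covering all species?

L1, L6, L9 cover every species at survey cost 2 + 14 + 5 = 21.
Any cover uses at least 3 transects; among all covering selections none totals below 21.

21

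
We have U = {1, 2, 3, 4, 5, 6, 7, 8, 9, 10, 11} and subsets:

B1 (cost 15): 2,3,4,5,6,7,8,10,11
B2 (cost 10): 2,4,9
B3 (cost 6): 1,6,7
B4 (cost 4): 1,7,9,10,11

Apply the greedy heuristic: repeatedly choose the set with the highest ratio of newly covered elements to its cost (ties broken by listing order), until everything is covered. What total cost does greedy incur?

19

Pick 1: B4 adds 5 new (1, 7, 9, 10, 11) at cost 4 (ratio 5/4).
Pick 2: B1 adds 6 new (2, 3, 4, 5, 6, 8) at cost 15 (ratio 6/15).
Greedy total cost: 4 + 15 = 19.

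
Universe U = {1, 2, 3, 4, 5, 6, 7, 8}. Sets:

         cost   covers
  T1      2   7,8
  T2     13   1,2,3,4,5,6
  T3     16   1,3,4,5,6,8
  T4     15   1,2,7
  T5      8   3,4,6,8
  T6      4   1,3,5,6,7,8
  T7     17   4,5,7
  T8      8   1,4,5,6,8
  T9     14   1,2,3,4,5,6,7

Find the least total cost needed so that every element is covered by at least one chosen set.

15

T1, T2 cover every element at cost 2 + 13 = 15.
Any cover uses at least 2 sets; among all covering selections none totals below 15.
Greedy by coverage-per-cost would pick T6, T2 for 17 — worse than the optimum 15.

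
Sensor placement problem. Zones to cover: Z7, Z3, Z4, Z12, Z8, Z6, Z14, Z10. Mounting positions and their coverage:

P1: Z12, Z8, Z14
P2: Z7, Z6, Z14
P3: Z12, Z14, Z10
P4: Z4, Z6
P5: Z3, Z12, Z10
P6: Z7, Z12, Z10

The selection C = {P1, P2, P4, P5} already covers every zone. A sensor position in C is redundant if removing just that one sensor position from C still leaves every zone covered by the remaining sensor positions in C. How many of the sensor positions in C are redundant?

Drop P1: Z8 uncovered — not redundant.
Drop P2: Z7 uncovered — not redundant.
Drop P4: Z4 uncovered — not redundant.
Drop P5: Z3, Z10 uncovered — not redundant.
None of the sensor positions in C is redundant.

0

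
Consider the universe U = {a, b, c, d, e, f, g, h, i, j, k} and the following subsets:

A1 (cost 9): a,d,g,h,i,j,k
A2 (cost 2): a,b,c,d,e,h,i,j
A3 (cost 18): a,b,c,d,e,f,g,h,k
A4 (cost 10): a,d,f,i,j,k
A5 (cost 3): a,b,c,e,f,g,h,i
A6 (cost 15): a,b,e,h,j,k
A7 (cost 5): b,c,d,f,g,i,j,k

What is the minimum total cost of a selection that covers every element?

7

A2, A7 cover every element at cost 2 + 5 = 7.
Any cover uses at least 2 sets; among all covering selections none totals below 7.
Greedy by coverage-per-cost would pick A2, A5, A7 for 10 — worse than the optimum 7.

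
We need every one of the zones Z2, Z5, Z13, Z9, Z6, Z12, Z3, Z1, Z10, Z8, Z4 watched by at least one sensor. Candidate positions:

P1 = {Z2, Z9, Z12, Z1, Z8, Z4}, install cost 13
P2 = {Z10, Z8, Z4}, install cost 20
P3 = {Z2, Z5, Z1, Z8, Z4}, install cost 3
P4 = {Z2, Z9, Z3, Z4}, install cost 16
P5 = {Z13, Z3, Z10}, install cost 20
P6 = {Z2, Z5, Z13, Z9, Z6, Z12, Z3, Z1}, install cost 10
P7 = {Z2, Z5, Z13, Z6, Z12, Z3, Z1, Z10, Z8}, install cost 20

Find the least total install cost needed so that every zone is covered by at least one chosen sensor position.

P2, P6 cover every zone at install cost 20 + 10 = 30.
Any cover uses at least 2 sensor positions; among all covering selections none totals below 30.

30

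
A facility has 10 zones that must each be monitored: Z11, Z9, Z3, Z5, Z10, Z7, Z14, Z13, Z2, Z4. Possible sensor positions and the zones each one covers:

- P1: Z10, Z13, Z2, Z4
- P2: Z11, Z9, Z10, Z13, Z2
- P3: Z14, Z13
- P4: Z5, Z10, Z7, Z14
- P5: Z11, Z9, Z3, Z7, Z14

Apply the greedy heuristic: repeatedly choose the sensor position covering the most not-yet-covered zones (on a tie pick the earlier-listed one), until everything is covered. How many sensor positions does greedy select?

4

Pick 1: P2 covers 5 new zones (Z11, Z9, Z10, Z13, Z2).
Pick 2: P4 covers 3 new zones (Z5, Z7, Z14).
Pick 3: P1 covers 1 new zones (Z4).
Pick 4: P5 covers 1 new zones (Z3).
Greedy uses 4 sensor positions. (The true minimum is 3.)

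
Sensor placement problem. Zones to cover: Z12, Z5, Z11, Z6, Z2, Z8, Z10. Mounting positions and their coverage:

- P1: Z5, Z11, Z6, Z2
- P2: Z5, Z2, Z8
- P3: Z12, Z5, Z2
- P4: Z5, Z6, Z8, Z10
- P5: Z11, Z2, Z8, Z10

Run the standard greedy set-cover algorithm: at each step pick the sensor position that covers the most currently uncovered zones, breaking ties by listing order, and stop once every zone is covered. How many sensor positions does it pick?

Pick 1: P1 covers 4 new zones (Z5, Z11, Z6, Z2).
Pick 2: P4 covers 2 new zones (Z8, Z10).
Pick 3: P3 covers 1 new zones (Z12).
Greedy uses 3 sensor positions.

3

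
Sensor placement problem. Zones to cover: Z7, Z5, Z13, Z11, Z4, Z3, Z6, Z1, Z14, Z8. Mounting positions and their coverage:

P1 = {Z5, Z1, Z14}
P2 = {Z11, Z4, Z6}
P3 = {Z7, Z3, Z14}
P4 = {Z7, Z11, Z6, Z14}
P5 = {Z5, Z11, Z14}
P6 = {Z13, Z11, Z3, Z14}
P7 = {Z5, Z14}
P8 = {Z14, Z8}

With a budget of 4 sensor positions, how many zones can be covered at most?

9

Choosing P1, P2, P3, P6 covers {Z7, Z5, Z13, Z11, Z4, Z3, Z6, Z1, Z14} — 9 zones.
No choice of 4 sensor positions does better; here Z8 is left uncovered.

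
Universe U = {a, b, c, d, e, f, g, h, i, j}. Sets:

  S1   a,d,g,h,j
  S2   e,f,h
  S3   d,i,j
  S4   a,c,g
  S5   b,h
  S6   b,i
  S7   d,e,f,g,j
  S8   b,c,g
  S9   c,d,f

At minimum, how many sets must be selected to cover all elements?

4

S1, S2, S3, S8 together cover {a, b, c, d, e, f, g, h, i, j} — every element.
No 3 of the 9 sets cover everything (all 84 triples fall short), so 4 is minimum.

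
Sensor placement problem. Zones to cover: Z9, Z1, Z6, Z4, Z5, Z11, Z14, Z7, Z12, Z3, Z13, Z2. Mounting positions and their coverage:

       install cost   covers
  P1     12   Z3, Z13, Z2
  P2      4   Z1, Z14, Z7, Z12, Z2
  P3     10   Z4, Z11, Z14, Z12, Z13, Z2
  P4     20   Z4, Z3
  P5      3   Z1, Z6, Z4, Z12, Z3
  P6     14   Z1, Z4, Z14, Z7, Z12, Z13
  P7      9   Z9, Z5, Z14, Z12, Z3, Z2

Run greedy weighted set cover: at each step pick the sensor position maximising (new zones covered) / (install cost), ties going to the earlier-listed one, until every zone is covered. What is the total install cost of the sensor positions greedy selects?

26

Pick 1: P5 adds 5 new (Z1, Z6, Z4, Z12, Z3) at install cost 3 (ratio 5/3).
Pick 2: P2 adds 3 new (Z14, Z7, Z2) at install cost 4 (ratio 3/4).
Pick 3: P7 adds 2 new (Z9, Z5) at install cost 9 (ratio 2/9).
Pick 4: P3 adds 2 new (Z11, Z13) at install cost 10 (ratio 2/10).
Greedy total install cost: 3 + 4 + 9 + 10 = 26.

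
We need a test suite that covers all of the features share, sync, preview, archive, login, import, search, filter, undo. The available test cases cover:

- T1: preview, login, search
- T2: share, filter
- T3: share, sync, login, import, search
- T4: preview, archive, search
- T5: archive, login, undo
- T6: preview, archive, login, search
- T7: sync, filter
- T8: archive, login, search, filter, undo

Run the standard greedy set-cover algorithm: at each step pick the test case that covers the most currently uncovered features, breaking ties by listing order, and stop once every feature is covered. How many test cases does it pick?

3

Pick 1: T3 covers 5 new features (share, sync, login, import, search).
Pick 2: T8 covers 3 new features (archive, filter, undo).
Pick 3: T1 covers 1 new features (preview).
Greedy uses 3 test cases.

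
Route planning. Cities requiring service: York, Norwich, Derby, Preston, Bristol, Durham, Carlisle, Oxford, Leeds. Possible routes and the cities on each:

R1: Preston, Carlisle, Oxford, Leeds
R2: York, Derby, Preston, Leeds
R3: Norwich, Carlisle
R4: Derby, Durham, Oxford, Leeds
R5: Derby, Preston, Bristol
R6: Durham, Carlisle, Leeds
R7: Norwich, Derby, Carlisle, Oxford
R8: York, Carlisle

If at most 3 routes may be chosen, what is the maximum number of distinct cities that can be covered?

8

Choosing R2, R3, R4 covers {York, Norwich, Derby, Preston, Durham, Carlisle, Oxford, Leeds} — 8 cities.
No choice of 3 routes does better; here Bristol is left uncovered.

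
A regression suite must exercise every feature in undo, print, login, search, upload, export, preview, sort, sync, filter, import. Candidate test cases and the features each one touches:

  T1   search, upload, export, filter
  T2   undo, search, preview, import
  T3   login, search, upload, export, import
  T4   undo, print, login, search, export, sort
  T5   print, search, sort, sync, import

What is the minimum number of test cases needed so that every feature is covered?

4

T1, T2, T3, T5 together cover {undo, print, login, search, upload, export, preview, sort, sync, filter, import} — every feature.
No 3 of the 5 test cases cover everything (all 10 triples fall short), so 4 is minimum.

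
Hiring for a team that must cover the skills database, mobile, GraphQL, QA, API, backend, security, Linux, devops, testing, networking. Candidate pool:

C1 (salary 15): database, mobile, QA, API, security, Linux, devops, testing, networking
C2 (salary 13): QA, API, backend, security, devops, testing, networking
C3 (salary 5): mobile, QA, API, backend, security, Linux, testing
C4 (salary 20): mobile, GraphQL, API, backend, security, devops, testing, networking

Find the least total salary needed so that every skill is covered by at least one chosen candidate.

35

C1, C4 cover every skill at salary 15 + 20 = 35.
Any cover uses at least 2 candidates; among all covering selections none totals below 35.
Greedy by coverage-per-salary would pick C3, C1, C4 for 40 — worse than the optimum 35.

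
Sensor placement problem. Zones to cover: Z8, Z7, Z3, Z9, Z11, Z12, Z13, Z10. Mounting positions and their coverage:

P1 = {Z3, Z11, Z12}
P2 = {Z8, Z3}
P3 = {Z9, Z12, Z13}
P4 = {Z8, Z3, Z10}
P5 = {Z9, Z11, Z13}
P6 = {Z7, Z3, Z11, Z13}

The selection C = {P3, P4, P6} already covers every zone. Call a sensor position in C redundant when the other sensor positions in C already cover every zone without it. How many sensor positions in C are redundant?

Drop P3: Z9, Z12 uncovered — not redundant.
Drop P4: Z8, Z10 uncovered — not redundant.
Drop P6: Z7, Z11 uncovered — not redundant.
None of the sensor positions in C is redundant.

0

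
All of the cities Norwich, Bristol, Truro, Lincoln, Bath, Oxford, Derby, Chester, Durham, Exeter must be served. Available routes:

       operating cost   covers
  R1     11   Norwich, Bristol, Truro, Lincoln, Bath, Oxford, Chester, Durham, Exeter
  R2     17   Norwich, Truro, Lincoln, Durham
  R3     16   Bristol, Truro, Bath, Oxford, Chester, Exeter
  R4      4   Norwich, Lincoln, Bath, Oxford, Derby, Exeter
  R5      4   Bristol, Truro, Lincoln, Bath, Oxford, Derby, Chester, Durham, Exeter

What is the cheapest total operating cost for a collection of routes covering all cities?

8

R4, R5 cover every city at operating cost 4 + 4 = 8.
Any cover uses at least 2 routes; among all covering selections none totals below 8.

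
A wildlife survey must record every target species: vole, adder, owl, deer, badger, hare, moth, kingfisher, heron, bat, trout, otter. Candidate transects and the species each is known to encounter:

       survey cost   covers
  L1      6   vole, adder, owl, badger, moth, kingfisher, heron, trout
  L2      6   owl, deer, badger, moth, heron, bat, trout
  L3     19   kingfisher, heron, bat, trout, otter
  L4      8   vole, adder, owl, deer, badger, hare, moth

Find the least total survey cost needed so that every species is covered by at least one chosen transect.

27

L3, L4 cover every species at survey cost 19 + 8 = 27.
Any cover uses at least 2 transects; among all covering selections none totals below 27.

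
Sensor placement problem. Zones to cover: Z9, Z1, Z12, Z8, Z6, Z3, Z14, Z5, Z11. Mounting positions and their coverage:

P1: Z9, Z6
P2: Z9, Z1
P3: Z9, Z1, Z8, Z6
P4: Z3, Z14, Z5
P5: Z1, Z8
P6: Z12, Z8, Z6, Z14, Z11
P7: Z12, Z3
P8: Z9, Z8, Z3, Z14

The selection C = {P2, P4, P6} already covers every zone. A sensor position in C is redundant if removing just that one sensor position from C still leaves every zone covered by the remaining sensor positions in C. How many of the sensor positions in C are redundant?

0

Drop P2: Z9, Z1 uncovered — not redundant.
Drop P4: Z3, Z5 uncovered — not redundant.
Drop P6: Z12, Z8, Z6, Z11 uncovered — not redundant.
None of the sensor positions in C is redundant.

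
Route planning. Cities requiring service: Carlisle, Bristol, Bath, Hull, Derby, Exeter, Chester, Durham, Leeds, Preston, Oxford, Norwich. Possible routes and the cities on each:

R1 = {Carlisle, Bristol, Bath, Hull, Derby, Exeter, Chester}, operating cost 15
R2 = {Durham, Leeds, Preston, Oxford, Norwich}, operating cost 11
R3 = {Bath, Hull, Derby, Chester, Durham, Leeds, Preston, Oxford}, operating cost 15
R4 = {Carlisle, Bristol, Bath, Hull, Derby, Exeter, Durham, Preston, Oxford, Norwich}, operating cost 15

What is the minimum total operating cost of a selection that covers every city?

26

R1, R2 cover every city at operating cost 15 + 11 = 26.
Any cover uses at least 2 routes; among all covering selections none totals below 26.
Greedy by coverage-per-operating cost would pick R4, R3 for 30 — worse than the optimum 26.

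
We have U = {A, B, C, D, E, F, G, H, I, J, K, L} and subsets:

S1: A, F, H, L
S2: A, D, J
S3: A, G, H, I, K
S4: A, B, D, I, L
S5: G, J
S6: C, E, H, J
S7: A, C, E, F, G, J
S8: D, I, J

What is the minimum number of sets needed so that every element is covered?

3

S3, S4, S7 together cover {A, B, C, D, E, F, G, H, I, J, K, L} — every element.
No 2 of the 8 sets cover everything (all 28 pairs fall short), so 3 is minimum.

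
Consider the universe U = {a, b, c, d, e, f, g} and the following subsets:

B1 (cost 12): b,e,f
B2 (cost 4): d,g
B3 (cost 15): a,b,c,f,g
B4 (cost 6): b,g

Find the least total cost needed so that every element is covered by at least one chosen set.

B1, B2, B3 cover every element at cost 12 + 4 + 15 = 31.
Any cover uses at least 3 sets; among all covering selections none totals below 31.

31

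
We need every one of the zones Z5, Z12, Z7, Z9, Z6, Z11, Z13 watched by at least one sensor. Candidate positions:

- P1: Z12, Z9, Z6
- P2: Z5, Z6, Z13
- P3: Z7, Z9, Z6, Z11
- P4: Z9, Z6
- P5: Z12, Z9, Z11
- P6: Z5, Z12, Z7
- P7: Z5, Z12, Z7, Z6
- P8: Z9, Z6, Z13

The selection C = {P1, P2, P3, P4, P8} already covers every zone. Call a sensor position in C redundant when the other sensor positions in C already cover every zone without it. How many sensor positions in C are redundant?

2

Drop P1: Z12 uncovered — not redundant.
Drop P2: Z5 uncovered — not redundant.
Drop P3: Z7, Z11 uncovered — not redundant.
Drop P4: the rest still cover every zone — redundant.
Drop P8: the rest still cover every zone — redundant.
2 redundant: P4, P8.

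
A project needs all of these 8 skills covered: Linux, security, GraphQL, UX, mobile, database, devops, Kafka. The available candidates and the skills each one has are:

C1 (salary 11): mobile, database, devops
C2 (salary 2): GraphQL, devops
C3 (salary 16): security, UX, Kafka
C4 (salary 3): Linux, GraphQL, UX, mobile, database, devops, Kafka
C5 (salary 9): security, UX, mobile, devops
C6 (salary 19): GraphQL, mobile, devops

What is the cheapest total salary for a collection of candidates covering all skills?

12

C4, C5 cover every skill at salary 3 + 9 = 12.
Any cover uses at least 2 candidates; among all covering selections none totals below 12.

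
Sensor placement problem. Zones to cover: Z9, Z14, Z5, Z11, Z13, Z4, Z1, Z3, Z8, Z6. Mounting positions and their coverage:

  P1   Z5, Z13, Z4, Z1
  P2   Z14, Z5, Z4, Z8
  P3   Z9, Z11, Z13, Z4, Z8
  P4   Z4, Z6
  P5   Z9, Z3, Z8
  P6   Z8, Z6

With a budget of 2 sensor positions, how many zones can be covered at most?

7

Choosing P1, P3 covers {Z9, Z5, Z11, Z13, Z4, Z1, Z8} — 7 zones.
No choice of 2 sensor positions does better; here Z14, Z3, Z6 are left uncovered.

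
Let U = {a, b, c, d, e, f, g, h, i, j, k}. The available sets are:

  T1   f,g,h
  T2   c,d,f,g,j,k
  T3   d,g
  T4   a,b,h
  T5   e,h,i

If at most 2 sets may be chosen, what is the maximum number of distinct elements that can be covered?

9

Choosing T2, T4 covers {a, b, c, d, f, g, h, j, k} — 9 elements.
No choice of 2 sets does better; here e, i are left uncovered.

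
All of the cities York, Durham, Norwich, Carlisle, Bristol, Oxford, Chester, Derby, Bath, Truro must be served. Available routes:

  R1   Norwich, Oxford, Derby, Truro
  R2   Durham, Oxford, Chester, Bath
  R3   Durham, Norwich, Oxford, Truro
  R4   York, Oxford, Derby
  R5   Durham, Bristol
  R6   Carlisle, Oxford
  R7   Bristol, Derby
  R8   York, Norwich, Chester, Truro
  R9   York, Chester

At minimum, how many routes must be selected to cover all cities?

4

R2, R6, R7, R8 together cover {York, Durham, Norwich, Carlisle, Bristol, Oxford, Chester, Derby, Bath, Truro} — every city.
No 3 of the 9 routes cover everything (all 84 triples fall short), so 4 is minimum.
Greedy (largest uncovered first) would take R1, R2, R4, R5, R6 — 5 routes — but 4 suffice.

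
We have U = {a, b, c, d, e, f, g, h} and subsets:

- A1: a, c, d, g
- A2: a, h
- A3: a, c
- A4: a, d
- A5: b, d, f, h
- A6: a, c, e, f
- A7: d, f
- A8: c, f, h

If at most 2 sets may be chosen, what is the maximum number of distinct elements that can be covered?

7

Choosing A1, A5 covers {a, b, c, d, f, g, h} — 7 elements.
No choice of 2 sets does better; here e is left uncovered.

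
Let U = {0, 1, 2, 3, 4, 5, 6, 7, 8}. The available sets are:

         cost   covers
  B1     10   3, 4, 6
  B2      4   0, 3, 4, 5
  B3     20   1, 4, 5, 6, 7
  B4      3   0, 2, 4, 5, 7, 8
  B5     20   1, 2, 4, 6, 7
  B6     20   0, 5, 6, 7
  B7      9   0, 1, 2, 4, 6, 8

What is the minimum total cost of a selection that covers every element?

16

B2, B4, B7 cover every element at cost 4 + 3 + 9 = 16.
Any cover uses at least 3 sets; among all covering selections none totals below 16.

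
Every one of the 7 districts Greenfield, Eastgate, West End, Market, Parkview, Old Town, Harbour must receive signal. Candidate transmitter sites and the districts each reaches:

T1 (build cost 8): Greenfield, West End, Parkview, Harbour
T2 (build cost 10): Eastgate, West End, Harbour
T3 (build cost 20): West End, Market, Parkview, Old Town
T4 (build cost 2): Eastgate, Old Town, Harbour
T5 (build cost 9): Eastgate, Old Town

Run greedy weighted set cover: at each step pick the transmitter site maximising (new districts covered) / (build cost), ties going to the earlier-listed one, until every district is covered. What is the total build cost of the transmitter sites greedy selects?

Pick 1: T4 adds 3 new (Eastgate, Old Town, Harbour) at build cost 2 (ratio 3/2).
Pick 2: T1 adds 3 new (Greenfield, West End, Parkview) at build cost 8 (ratio 3/8).
Pick 3: T3 adds 1 new (Market) at build cost 20 (ratio 1/20).
Greedy total build cost: 2 + 8 + 20 = 30.

30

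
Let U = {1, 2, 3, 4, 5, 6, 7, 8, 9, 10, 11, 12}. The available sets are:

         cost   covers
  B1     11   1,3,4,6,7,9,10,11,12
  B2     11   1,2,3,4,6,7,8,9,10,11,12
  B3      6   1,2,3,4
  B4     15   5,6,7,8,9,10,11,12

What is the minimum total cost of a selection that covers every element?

21

B3, B4 cover every element at cost 6 + 15 = 21.
Any cover uses at least 2 sets; among all covering selections none totals below 21.
Greedy by coverage-per-cost would pick B2, B4 for 26 — worse than the optimum 21.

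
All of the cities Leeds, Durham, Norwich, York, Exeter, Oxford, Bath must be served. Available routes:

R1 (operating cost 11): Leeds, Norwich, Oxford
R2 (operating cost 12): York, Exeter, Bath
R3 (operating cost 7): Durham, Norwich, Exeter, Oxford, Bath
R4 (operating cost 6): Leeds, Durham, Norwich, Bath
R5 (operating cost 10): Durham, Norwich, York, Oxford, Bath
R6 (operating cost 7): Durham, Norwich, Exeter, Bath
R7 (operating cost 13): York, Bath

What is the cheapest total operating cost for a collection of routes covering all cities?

R3, R4, R5 cover every city at operating cost 7 + 6 + 10 = 23.
Any cover uses at least 3 routes; among all covering selections none totals below 23.

23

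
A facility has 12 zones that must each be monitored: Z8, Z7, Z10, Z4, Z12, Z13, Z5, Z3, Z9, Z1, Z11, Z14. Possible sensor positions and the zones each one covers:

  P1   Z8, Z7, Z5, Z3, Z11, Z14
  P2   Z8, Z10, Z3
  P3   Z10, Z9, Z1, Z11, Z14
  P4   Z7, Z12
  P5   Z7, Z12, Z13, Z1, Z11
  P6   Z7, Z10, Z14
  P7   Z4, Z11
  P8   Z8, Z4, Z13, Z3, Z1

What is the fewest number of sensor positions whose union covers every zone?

4

P1, P3, P4, P8 together cover {Z8, Z7, Z10, Z4, Z12, Z13, Z5, Z3, Z9, Z1, Z11, Z14} — every zone.
No 3 of the 8 sensor positions cover everything (all 56 triples fall short), so 4 is minimum.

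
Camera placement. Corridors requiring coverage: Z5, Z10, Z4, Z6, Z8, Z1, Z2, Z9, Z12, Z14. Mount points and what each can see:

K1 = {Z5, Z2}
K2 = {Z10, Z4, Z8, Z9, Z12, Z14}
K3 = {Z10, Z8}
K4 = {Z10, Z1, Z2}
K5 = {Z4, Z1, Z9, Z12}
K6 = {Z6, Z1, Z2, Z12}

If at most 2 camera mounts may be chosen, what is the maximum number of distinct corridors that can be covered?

Choosing K2, K6 covers {Z10, Z4, Z6, Z8, Z1, Z2, Z9, Z12, Z14} — 9 corridors.
No choice of 2 camera mounts does better; here Z5 is left uncovered.

9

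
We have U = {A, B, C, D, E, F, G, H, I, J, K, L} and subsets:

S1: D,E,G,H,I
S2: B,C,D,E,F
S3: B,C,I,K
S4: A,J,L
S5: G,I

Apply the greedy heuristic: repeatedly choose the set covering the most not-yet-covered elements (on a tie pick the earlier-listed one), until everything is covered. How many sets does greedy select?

Pick 1: S1 covers 5 new elements (D, E, G, H, I).
Pick 2: S2 covers 3 new elements (B, C, F).
Pick 3: S4 covers 3 new elements (A, J, L).
Pick 4: S3 covers 1 new elements (K).
Greedy uses 4 sets.

4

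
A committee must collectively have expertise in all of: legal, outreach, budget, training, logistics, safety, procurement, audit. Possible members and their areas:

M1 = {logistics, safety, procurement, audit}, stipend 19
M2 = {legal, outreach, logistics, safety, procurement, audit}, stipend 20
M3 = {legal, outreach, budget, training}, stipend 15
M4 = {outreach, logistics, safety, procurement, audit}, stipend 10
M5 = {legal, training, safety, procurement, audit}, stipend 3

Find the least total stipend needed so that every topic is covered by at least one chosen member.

M3, M4 cover every topic at stipend 15 + 10 = 25.
Any cover uses at least 2 members; among all covering selections none totals below 25.
Greedy by coverage-per-stipend would pick M5, M4, M3 for 28 — worse than the optimum 25.

25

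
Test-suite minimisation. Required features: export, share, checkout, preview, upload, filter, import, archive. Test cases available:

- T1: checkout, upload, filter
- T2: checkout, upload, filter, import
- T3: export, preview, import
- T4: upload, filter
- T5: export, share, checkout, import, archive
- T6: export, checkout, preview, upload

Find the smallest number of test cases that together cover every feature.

3

T1, T3, T5 together cover {export, share, checkout, preview, upload, filter, import, archive} — every feature.
No 2 of the 6 test cases cover everything (all 15 pairs fall short), so 3 is minimum.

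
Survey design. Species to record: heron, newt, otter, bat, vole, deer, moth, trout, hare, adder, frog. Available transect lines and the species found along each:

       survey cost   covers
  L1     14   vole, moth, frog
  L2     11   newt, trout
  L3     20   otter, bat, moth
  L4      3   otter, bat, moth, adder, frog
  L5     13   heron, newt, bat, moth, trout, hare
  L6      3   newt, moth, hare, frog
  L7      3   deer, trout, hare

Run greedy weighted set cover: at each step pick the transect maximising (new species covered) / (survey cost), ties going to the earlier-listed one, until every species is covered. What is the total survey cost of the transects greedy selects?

36

Pick 1: L4 adds 5 new (otter, bat, moth, adder, frog) at survey cost 3 (ratio 5/3).
Pick 2: L7 adds 3 new (deer, trout, hare) at survey cost 3 (ratio 3/3).
Pick 3: L6 adds 1 new (newt) at survey cost 3 (ratio 1/3).
Pick 4: L5 adds 1 new (heron) at survey cost 13 (ratio 1/13).
Pick 5: L1 adds 1 new (vole) at survey cost 14 (ratio 1/14).
Greedy total survey cost: 3 + 3 + 3 + 13 + 14 = 36. (The true optimum is 33, so greedy overshoots here.)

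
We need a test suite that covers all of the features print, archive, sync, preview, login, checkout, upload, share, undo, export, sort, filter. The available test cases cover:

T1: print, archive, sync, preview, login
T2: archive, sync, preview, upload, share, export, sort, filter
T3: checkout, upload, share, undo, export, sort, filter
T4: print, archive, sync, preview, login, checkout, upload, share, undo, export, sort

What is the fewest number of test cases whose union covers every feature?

2

T1, T3 together cover {print, archive, sync, preview, login, checkout, upload, share, undo, export, sort, filter} — every feature.
No single test case contains all 12 features, so 2 is optimal.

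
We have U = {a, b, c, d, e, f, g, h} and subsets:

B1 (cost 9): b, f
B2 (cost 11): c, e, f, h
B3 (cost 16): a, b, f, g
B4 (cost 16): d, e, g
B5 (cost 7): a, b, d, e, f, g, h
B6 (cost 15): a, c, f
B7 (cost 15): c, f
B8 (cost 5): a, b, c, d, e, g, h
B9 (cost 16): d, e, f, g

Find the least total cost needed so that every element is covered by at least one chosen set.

B5, B8 cover every element at cost 7 + 5 = 12.
Any cover uses at least 2 sets; among all covering selections none totals below 12.

12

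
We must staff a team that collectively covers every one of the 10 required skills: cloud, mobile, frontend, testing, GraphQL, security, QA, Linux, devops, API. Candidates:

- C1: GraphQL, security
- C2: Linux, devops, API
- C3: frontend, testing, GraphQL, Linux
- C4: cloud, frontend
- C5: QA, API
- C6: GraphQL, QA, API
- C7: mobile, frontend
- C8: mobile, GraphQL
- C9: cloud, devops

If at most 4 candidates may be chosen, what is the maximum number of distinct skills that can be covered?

9

Choosing C1, C3, C5, C9 covers {cloud, frontend, testing, GraphQL, security, QA, Linux, devops, API} — 9 skills.
No choice of 4 candidates does better; here mobile is left uncovered.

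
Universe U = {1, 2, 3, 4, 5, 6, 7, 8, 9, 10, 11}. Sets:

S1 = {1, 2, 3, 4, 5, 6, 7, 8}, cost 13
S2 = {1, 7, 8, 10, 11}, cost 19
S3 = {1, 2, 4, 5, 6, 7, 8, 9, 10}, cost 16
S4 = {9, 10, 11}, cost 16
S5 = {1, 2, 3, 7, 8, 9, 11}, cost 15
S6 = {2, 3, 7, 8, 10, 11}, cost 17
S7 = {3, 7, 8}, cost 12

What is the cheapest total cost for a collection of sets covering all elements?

S1, S4 cover every element at cost 13 + 16 = 29.
Any cover uses at least 2 sets; among all covering selections none totals below 29.

29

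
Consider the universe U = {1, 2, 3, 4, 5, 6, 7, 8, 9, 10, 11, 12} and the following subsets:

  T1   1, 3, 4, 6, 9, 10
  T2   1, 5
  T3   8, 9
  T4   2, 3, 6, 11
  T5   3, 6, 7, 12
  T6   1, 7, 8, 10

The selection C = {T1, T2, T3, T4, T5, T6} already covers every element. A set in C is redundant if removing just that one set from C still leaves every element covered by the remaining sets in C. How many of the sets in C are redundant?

Drop T1: 4 uncovered — not redundant.
Drop T2: 5 uncovered — not redundant.
Drop T3: the rest still cover every element — redundant.
Drop T4: 2, 11 uncovered — not redundant.
Drop T5: 12 uncovered — not redundant.
Drop T6: the rest still cover every element — redundant.
2 redundant: T3, T6.

2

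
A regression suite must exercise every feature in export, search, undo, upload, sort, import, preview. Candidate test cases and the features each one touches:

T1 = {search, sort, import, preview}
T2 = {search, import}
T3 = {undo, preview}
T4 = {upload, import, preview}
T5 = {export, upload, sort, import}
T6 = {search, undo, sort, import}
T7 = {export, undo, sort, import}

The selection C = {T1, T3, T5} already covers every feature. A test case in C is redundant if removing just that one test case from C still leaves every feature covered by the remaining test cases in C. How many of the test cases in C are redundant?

Drop T1: search uncovered — not redundant.
Drop T3: undo uncovered — not redundant.
Drop T5: export, upload uncovered — not redundant.
None of the test cases in C is redundant.

0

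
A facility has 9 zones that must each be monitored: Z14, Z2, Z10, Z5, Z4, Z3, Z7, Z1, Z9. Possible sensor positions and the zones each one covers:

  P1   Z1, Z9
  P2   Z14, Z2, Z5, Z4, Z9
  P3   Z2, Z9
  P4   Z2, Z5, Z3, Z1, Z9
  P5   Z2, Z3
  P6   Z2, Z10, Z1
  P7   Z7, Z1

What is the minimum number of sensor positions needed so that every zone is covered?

4

P2, P4, P6, P7 together cover {Z14, Z2, Z10, Z5, Z4, Z3, Z7, Z1, Z9} — every zone.
No 3 of the 7 sensor positions cover everything (all 35 triples fall short), so 4 is minimum.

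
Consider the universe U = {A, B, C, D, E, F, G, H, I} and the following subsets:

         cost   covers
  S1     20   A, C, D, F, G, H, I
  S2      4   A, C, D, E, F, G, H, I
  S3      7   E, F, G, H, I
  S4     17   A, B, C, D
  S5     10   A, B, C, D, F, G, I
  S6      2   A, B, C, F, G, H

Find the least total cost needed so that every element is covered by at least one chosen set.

6

S2, S6 cover every element at cost 4 + 2 = 6.
Any cover uses at least 2 sets; among all covering selections none totals below 6.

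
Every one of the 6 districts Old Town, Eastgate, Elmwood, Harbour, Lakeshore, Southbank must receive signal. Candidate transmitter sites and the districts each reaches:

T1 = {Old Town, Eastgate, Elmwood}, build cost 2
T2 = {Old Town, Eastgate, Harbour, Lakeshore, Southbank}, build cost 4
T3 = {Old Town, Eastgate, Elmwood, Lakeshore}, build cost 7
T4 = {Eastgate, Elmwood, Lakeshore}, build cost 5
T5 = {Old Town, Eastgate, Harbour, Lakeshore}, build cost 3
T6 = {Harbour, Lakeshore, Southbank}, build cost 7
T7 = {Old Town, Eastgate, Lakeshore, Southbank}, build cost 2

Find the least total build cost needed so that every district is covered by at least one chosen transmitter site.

6

T1, T2 cover every district at build cost 2 + 4 = 6.
Any cover uses at least 2 transmitter sites; among all covering selections none totals below 6.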